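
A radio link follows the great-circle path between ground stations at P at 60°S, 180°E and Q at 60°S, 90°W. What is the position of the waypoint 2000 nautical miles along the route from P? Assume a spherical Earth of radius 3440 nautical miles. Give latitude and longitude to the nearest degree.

≈ 65°S, 104°W

Convert each endpoint to a unit vector on the sphere (x = cos φ cos λ, y = cos φ sin λ, z = sin φ).
The central angle between the endpoints is δ = arccos(p₁·p₂) ≈ 0.723 rad (41.4°). The total great-circle distance is δ·R ≈ 0.723 × 3440 ≈ 2486 nmi, so the target fraction is f = 2000/2486 ≈ 0.804.
Interpolate at f ≈ 0.804 with slerp weights a = sin((1−f)δ)/sin δ ≈ 0.213, b = sin(fδ)/sin δ ≈ 0.830.
p = a·p₁ + b·p₂ ≈ (-0.106, -0.415, -0.903); φ = arcsin(p_z) ≈ -64.62°, λ = atan2(p_y, p_x) ≈ -104.39°.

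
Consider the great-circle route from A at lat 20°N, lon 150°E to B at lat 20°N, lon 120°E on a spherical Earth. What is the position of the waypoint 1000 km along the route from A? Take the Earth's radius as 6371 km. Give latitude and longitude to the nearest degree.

≈ lat 21°N, lon 140°E

The haversine formula gives a central angle δ ≈ 0.491 rad (28.2°) between the endpoints. The total great-circle distance is δ·R ≈ 0.491 × 6371 ≈ 3130 km, so the target fraction is f = 1000/3130 ≈ 0.319.
Interpolate at f ≈ 0.319 with slerp weights a = sin((1−f)δ)/sin δ ≈ 0.696, b = sin(fδ)/sin δ ≈ 0.331.
p = a·p₁ + b·p₂ ≈ (-0.722, 0.596, 0.351); φ = arcsin(p_z) ≈ 20.56°, λ = atan2(p_y, p_x) ≈ 140.43°.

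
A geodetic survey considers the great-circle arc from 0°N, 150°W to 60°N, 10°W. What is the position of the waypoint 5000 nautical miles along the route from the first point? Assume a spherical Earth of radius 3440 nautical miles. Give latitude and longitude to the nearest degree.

From cos δ = sin φ₁ sin φ₂ + cos φ₁ cos φ₂ cos Δλ, the central angle is δ ≈ 1.964 rad (112.5°). The total great-circle distance is δ·R ≈ 1.964 × 3440 ≈ 6756 nmi, so the target fraction is f = 5000/6756 ≈ 0.740.
Interpolate at f ≈ 0.740 with slerp weights a = sin((1−f)δ)/sin δ ≈ 0.529, b = sin(fδ)/sin δ ≈ 1.075.
p = a·p₁ + b·p₂ ≈ (0.071, -0.358, 0.931); φ = arcsin(p_z) ≈ 68.60°, λ = atan2(p_y, p_x) ≈ -78.71°.

≈ 69°N, 79°W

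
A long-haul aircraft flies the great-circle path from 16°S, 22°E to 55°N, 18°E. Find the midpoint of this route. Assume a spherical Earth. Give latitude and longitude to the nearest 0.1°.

≈ 19.5°N, 20.5°E

Convert each endpoint to a unit vector on the sphere (x = cos φ cos λ, y = cos φ sin λ, z = sin φ).
The central angle between the endpoints is δ = arccos(p₁·p₂) ≈ 1.241 rad (71.1°).
Interpolate at f = 1/2 with slerp weights a = sin((1−f)δ)/sin δ ≈ 0.614, b = sin(fδ)/sin δ ≈ 0.614.
p = a·p₁ + b·p₂ ≈ (0.883, 0.330, 0.334); φ = arcsin(p_z) ≈ 19.51°, λ = atan2(p_y, p_x) ≈ 20.51°.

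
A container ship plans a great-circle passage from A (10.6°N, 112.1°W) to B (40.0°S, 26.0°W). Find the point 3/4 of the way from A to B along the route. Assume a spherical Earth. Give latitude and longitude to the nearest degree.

≈ (32°S, 54°W)

Write both endpoints as unit vectors p₁, p₂ with components (cos φ cos λ, cos φ sin λ, sin φ).
The central angle between the endpoints is δ = arccos(p₁·p₂) ≈ 1.638 rad (93.8°).
Interpolate at f = 3/4 with slerp weights a = sin((1−f)δ)/sin δ ≈ 0.399, b = sin(fδ)/sin δ ≈ 0.944.
p = a·p₁ + b·p₂ ≈ (0.502, -0.680, -0.533); φ = arcsin(p_z) ≈ -32.24°, λ = atan2(p_y, p_x) ≈ -53.56°.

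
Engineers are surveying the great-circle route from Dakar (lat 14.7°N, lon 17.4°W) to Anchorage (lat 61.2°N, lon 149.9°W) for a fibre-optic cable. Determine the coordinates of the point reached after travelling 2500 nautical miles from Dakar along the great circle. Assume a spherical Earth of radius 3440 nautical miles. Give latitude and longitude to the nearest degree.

The haversine formula gives a central angle δ ≈ 1.663 rad (95.3°) between the endpoints. The total great-circle distance is δ·R ≈ 1.663 × 3440 ≈ 5722 nmi, so the target fraction is f = 2500/5722 ≈ 0.437.
Interpolate at f ≈ 0.437 with slerp weights a = sin((1−f)δ)/sin δ ≈ 0.809, b = sin(fδ)/sin δ ≈ 0.667.
p = a·p₁ + b·p₂ ≈ (0.469, -0.395, 0.790); φ = arcsin(p_z) ≈ 52.19°, λ = atan2(p_y, p_x) ≈ -40.14°.

≈ lat 52°N, lon 40°W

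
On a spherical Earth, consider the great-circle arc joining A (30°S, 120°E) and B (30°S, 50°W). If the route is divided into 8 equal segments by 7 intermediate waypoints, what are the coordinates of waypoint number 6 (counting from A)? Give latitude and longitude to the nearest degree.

≈ (59°S, 40°W)

Write both endpoints as unit vectors p₁, p₂ with components (cos φ cos λ, cos φ sin λ, sin φ).
The central angle between the endpoints is δ = arccos(p₁·p₂) ≈ 2.081 rad (119.2°).
Interpolate at f = 6/8 with slerp weights a = sin((1−f)δ)/sin δ ≈ 0.570, b = sin(fδ)/sin δ ≈ 1.146.
p = a·p₁ + b·p₂ ≈ (0.391, -0.333, -0.858); φ = arcsin(p_z) ≈ -59.09°, λ = atan2(p_y, p_x) ≈ -40.40°.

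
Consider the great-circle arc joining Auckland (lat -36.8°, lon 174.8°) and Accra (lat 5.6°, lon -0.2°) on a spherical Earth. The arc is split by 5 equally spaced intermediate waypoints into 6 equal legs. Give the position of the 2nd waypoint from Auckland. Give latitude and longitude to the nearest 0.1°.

≈ lat -81.7°, lon 114.2°

Write both endpoints as unit vectors p₁, p₂ with components (cos φ cos λ, cos φ sin λ, sin φ).
The central angle between the endpoints is δ = arccos(p₁·p₂) ≈ 2.591 rad (148.5°).
Interpolate at f = 2/6 with slerp weights a = sin((1−f)δ)/sin δ ≈ 1.889, b = sin(fδ)/sin δ ≈ 1.454.
p = a·p₁ + b·p₂ ≈ (-0.059, 0.132, -0.989); φ = arcsin(p_z) ≈ -81.68°, λ = atan2(p_y, p_x) ≈ 114.20°.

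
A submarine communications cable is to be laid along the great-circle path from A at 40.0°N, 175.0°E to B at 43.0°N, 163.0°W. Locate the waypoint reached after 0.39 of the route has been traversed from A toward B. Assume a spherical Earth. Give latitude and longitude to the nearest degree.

Write both endpoints as unit vectors p₁, p₂ with components (cos φ cos λ, cos φ sin λ, sin φ).
The central angle between the endpoints is δ = arccos(p₁·p₂) ≈ 0.291 rad (16.7°).
Interpolate at f = 0.39 with slerp weights a = sin((1−f)δ)/sin δ ≈ 0.615, b = sin(fδ)/sin δ ≈ 0.395.
p = a·p₁ + b·p₂ ≈ (-0.746, -0.043, 0.665); φ = arcsin(p_z) ≈ 41.67°, λ = atan2(p_y, p_x) ≈ -176.68°.

≈ 42°N, 177°W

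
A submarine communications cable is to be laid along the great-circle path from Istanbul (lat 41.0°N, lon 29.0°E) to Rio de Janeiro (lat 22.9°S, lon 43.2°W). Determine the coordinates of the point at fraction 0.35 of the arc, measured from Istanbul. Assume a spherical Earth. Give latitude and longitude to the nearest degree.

Convert each endpoint to a unit vector on the sphere (x = cos φ cos λ, y = cos φ sin λ, z = sin φ).
The central angle between the endpoints is δ = arccos(p₁·p₂) ≈ 1.614 rad (92.5°).
Interpolate at f = 0.35 with slerp weights a = sin((1−f)δ)/sin δ ≈ 0.868, b = sin(fδ)/sin δ ≈ 0.536.
p = a·p₁ + b·p₂ ≈ (0.932, -0.020, 0.361); φ = arcsin(p_z) ≈ 21.15°, λ = atan2(p_y, p_x) ≈ -1.25°.

≈ lat 21°N, lon 1°W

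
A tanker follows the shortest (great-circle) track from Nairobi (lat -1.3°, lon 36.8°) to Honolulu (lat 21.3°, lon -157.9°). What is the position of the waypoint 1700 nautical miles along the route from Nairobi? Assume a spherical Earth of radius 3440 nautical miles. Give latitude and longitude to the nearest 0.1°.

≈ lat 21.7°, lon 53.7°

Write both endpoints as unit vectors p₁, p₂ with components (cos φ cos λ, cos φ sin λ, sin φ).
The central angle between the endpoints is δ = arccos(p₁·p₂) ≈ 2.712 rad (155.4°). The total great-circle distance is δ·R ≈ 2.712 × 3440 ≈ 9330 nmi, so the target fraction is f = 1700/9330 ≈ 0.182.
Interpolate at f ≈ 0.182 with slerp weights a = sin((1−f)δ)/sin δ ≈ 1.916, b = sin(fδ)/sin δ ≈ 1.139.
p = a·p₁ + b·p₂ ≈ (0.550, 0.748, 0.370); φ = arcsin(p_z) ≈ 21.74°, λ = atan2(p_y, p_x) ≈ 53.66°.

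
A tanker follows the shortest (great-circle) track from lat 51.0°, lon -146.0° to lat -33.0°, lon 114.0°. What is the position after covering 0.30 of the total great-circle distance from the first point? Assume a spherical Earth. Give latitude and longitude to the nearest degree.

Convert each endpoint to a unit vector on the sphere (x = cos φ cos λ, y = cos φ sin λ, z = sin φ).
The central angle between the endpoints is δ = arccos(p₁·p₂) ≈ 2.112 rad (121.0°).
Interpolate at f = 0.30 with slerp weights a = sin((1−f)δ)/sin δ ≈ 1.162, b = sin(fδ)/sin δ ≈ 0.691.
p = a·p₁ + b·p₂ ≈ (-0.842, 0.120, 0.527); φ = arcsin(p_z) ≈ 31.77°, λ = atan2(p_y, p_x) ≈ 171.86°.

≈ lat 32°, lon 172°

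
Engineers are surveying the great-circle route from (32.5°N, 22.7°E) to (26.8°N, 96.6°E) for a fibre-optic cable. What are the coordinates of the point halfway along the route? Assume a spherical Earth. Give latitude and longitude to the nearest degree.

The haversine formula gives a central angle δ ≈ 1.103 rad (63.2°) between the endpoints.
Interpolate at f = 1/2 with slerp weights a = sin((1−f)δ)/sin δ ≈ 0.587, b = sin(fδ)/sin δ ≈ 0.587.
p = a·p₁ + b·p₂ ≈ (0.397, 0.712, 0.580); φ = arcsin(p_z) ≈ 35.46°, λ = atan2(p_y, p_x) ≈ 60.87°.

≈ (35°N, 61°E)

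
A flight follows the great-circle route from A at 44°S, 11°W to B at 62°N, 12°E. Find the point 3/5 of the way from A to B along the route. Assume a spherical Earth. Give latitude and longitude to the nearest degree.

Write both endpoints as unit vectors p₁, p₂ with components (cos φ cos λ, cos φ sin λ, sin φ).
The central angle between the endpoints is δ = arccos(p₁·p₂) ≈ 1.878 rad (107.6°).
Interpolate at f = 3/5 with slerp weights a = sin((1−f)δ)/sin δ ≈ 0.716, b = sin(fδ)/sin δ ≈ 0.947.
p = a·p₁ + b·p₂ ≈ (0.941, -0.006, 0.339); φ = arcsin(p_z) ≈ 19.82°, λ = atan2(p_y, p_x) ≈ -0.35°.

≈ 20°N, 0°E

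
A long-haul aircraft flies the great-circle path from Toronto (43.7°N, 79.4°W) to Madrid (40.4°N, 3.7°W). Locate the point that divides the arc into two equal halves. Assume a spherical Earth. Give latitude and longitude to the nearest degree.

≈ 49°N, 40°W

Write both endpoints as unit vectors p₁, p₂ with components (cos φ cos λ, cos φ sin λ, sin φ).
The central angle between the endpoints is δ = arccos(p₁·p₂) ≈ 0.947 rad (54.3°).
Interpolate at f = 1/2 with slerp weights a = sin((1−f)δ)/sin δ ≈ 0.562, b = sin(fδ)/sin δ ≈ 0.562.
p = a·p₁ + b·p₂ ≈ (0.502, -0.427, 0.752); φ = arcsin(p_z) ≈ 48.79°, λ = atan2(p_y, p_x) ≈ -40.39°.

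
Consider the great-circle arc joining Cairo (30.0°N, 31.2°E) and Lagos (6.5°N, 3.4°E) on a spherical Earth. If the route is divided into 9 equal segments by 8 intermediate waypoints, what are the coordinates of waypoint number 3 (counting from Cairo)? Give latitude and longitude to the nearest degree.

Write both endpoints as unit vectors p₁, p₂ with components (cos φ cos λ, cos φ sin λ, sin φ).
The central angle between the endpoints is δ = arccos(p₁·p₂) ≈ 0.613 rad (35.1°).
Interpolate at f = 3/9 with slerp weights a = sin((1−f)δ)/sin δ ≈ 0.691, b = sin(fδ)/sin δ ≈ 0.353.
p = a·p₁ + b·p₂ ≈ (0.862, 0.331, 0.385); φ = arcsin(p_z) ≈ 22.66°, λ = atan2(p_y, p_x) ≈ 21.00°.

≈ 23°N, 21°E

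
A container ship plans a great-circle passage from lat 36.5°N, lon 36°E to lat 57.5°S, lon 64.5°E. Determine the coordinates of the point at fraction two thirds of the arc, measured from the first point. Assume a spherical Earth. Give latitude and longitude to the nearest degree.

≈ lat 27°S, lon 51°E

From cos δ = sin φ₁ sin φ₂ + cos φ₁ cos φ₂ cos Δλ, the central angle is δ ≈ 1.693 rad (97.0°).
Interpolate at f = 2/3 with slerp weights a = sin((1−f)δ)/sin δ ≈ 0.539, b = sin(fδ)/sin δ ≈ 0.911.
p = a·p₁ + b·p₂ ≈ (0.561, 0.696, -0.448); φ = arcsin(p_z) ≈ -26.58°, λ = atan2(p_y, p_x) ≈ 51.13°.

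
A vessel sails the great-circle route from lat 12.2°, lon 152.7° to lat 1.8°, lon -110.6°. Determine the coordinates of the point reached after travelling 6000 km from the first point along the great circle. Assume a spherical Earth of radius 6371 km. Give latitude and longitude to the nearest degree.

≈ lat 10°, lon -152°

Write both endpoints as unit vectors p₁, p₂ with components (cos φ cos λ, cos φ sin λ, sin φ).
The central angle between the endpoints is δ = arccos(p₁·p₂) ≈ 1.678 rad (96.2°). The total great-circle distance is δ·R ≈ 1.678 × 6371 ≈ 10693 km, so the target fraction is f = 6000/10693 ≈ 0.561.
Interpolate at f ≈ 0.561 with slerp weights a = sin((1−f)δ)/sin δ ≈ 0.676, b = sin(fδ)/sin δ ≈ 0.813.
p = a·p₁ + b·p₂ ≈ (-0.873, -0.458, 0.168); φ = arcsin(p_z) ≈ 9.69°, λ = atan2(p_y, p_x) ≈ -152.31°.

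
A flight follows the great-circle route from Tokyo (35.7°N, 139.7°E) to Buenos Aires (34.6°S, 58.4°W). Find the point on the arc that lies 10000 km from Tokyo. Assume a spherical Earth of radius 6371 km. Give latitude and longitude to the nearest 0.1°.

Convert each endpoint to a unit vector on the sphere (x = cos φ cos λ, y = cos φ sin λ, z = sin φ).
The central angle between the endpoints is δ = arccos(p₁·p₂) ≈ 2.883 rad (165.2°). The total great-circle distance is δ·R ≈ 2.883 × 6371 ≈ 18367 km, so the target fraction is f = 10000/18367 ≈ 0.544.
Interpolate at f ≈ 0.544 with slerp weights a = sin((1−f)δ)/sin δ ≈ 3.781, b = sin(fδ)/sin δ ≈ 3.910.
p = a·p₁ + b·p₂ ≈ (-0.655, -0.755, -0.014); φ = arcsin(p_z) ≈ -0.79°, λ = atan2(p_y, p_x) ≈ -130.95°.

≈ 0.8°S, 131.0°W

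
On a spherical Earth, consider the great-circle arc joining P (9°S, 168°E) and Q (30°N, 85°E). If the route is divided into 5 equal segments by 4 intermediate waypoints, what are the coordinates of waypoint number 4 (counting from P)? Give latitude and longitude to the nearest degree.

Convert each endpoint to a unit vector on the sphere (x = cos φ cos λ, y = cos φ sin λ, z = sin φ).
The central angle between the endpoints is δ = arccos(p₁·p₂) ≈ 1.545 rad (88.5°).
Interpolate at f = 4/5 with slerp weights a = sin((1−f)δ)/sin δ ≈ 0.304, b = sin(fδ)/sin δ ≈ 0.945.
p = a·p₁ + b·p₂ ≈ (-0.223, 0.878, 0.425); φ = arcsin(p_z) ≈ 25.14°, λ = atan2(p_y, p_x) ≈ 104.23°.

≈ (25°N, 104°E)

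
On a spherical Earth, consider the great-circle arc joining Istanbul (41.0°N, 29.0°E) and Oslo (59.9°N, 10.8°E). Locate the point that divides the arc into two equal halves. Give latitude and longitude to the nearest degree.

Convert each endpoint to a unit vector on the sphere (x = cos φ cos λ, y = cos φ sin λ, z = sin φ).
The central angle between the endpoints is δ = arccos(p₁·p₂) ≈ 0.384 rad (22.0°).
Interpolate at f = 1/2 with slerp weights a = sin((1−f)δ)/sin δ ≈ 0.509, b = sin(fδ)/sin δ ≈ 0.509.
p = a·p₁ + b·p₂ ≈ (0.587, 0.234, 0.775); φ = arcsin(p_z) ≈ 50.79°, λ = atan2(p_y, p_x) ≈ 21.75°.

≈ 51°N, 22°E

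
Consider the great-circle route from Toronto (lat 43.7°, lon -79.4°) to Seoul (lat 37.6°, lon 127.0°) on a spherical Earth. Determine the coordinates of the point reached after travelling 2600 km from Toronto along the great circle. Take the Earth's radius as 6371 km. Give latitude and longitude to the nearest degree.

≈ lat 64°, lon -98°

Write both endpoints as unit vectors p₁, p₂ with components (cos φ cos λ, cos φ sin λ, sin φ).
The central angle between the endpoints is δ = arccos(p₁·p₂) ≈ 1.662 rad (95.3°). The total great-circle distance is δ·R ≈ 1.662 × 6371 ≈ 10591 km, so the target fraction is f = 2600/10591 ≈ 0.245.
Interpolate at f ≈ 0.245 with slerp weights a = sin((1−f)δ)/sin δ ≈ 0.954, b = sin(fδ)/sin δ ≈ 0.399.
p = a·p₁ + b·p₂ ≈ (-0.063, -0.426, 0.903); φ = arcsin(p_z) ≈ 64.49°, λ = atan2(p_y, p_x) ≈ -98.43°.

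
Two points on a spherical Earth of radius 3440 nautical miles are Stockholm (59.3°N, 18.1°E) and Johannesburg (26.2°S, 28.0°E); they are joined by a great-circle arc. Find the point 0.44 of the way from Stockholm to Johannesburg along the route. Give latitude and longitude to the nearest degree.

≈ 22°N, 24°E

Write both endpoints as unit vectors p₁, p₂ with components (cos φ cos λ, cos φ sin λ, sin φ).
The central angle between the endpoints is δ = arccos(p₁·p₂) ≈ 1.499 rad (85.9°).
Interpolate at f = 0.44 with slerp weights a = sin((1−f)δ)/sin δ ≈ 0.746, b = sin(fδ)/sin δ ≈ 0.614.
p = a·p₁ + b·p₂ ≈ (0.849, 0.377, 0.370); φ = arcsin(p_z) ≈ 21.74°, λ = atan2(p_y, p_x) ≈ 23.96°.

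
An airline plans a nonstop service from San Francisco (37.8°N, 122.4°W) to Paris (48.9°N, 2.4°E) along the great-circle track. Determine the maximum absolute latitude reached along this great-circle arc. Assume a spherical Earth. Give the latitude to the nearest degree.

The great circle lies in the plane with unit normal n̂ = (p₁ × p₂)/|p₁ × p₂|.
Here n̂_z ≈ +0.432; the vertex latitude is φ_max = arccos|n̂_z| ≈ 64.4°.
Check via Clairaut: cos φ_max = |cos φ₁| · sin C = cos(37.8°)·sin(33.2°) ≈ 0.432, again giving ≈ 64.4°.

≈ 64°N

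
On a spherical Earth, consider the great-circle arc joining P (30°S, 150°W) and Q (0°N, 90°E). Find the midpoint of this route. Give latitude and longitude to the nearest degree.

Write both endpoints as unit vectors p₁, p₂ with components (cos φ cos λ, cos φ sin λ, sin φ).
The central angle between the endpoints is δ = arccos(p₁·p₂) ≈ 2.019 rad (115.7°).
Interpolate at f = 1/2 with slerp weights a = sin((1−f)δ)/sin δ ≈ 0.939, b = sin(fδ)/sin δ ≈ 0.939.
p = a·p₁ + b·p₂ ≈ (-0.704, 0.532, -0.470); φ = arcsin(p_z) ≈ -28.00°, λ = atan2(p_y, p_x) ≈ 142.91°.

≈ (28°S, 143°E)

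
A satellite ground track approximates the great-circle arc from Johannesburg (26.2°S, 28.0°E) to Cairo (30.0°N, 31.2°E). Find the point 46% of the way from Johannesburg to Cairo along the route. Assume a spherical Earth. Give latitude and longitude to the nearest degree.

Convert each endpoint to a unit vector on the sphere (x = cos φ cos λ, y = cos φ sin λ, z = sin φ).
The central angle between the endpoints is δ = arccos(p₁·p₂) ≈ 0.982 rad (56.3°).
Interpolate at f = 0.46 with slerp weights a = sin((1−f)δ)/sin δ ≈ 0.608, b = sin(fδ)/sin δ ≈ 0.525.
p = a·p₁ + b·p₂ ≈ (0.871, 0.492, -0.006); φ = arcsin(p_z) ≈ -0.35°, λ = atan2(p_y, p_x) ≈ 29.45°.

≈ 0°N, 29°E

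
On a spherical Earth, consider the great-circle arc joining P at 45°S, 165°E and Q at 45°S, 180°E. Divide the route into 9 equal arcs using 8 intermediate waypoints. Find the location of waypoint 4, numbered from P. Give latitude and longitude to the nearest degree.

The haversine formula gives a central angle δ ≈ 0.185 rad (10.6°) between the endpoints.
Interpolate at f = 4/9 with slerp weights a = sin((1−f)δ)/sin δ ≈ 0.558, b = sin(fδ)/sin δ ≈ 0.446.
p = a·p₁ + b·p₂ ≈ (-0.697, 0.102, -0.710); φ = arcsin(p_z) ≈ -45.24°, λ = atan2(p_y, p_x) ≈ 171.66°.

≈ 45°S, 172°E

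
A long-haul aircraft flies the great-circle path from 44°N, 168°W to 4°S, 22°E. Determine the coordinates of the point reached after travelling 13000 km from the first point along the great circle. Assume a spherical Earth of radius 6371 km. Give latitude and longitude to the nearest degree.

Convert each endpoint to a unit vector on the sphere (x = cos φ cos λ, y = cos φ sin λ, z = sin φ).
The central angle between the endpoints is δ = arccos(p₁·p₂) ≈ 2.427 rad (139.0°). The total great-circle distance is δ·R ≈ 2.427 × 6371 ≈ 15460 km, so the target fraction is f = 13000/15460 ≈ 0.841.
Interpolate at f ≈ 0.841 with slerp weights a = sin((1−f)δ)/sin δ ≈ 0.575, b = sin(fδ)/sin δ ≈ 1.360.
p = a·p₁ + b·p₂ ≈ (0.854, 0.422, 0.304); φ = arcsin(p_z) ≈ 17.71°, λ = atan2(p_y, p_x) ≈ 26.32°.

≈ 18°N, 26°E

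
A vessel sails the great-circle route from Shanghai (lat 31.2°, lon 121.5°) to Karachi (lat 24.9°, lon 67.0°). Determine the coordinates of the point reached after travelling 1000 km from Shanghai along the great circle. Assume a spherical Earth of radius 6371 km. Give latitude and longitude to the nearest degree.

Convert each endpoint to a unit vector on the sphere (x = cos φ cos λ, y = cos φ sin λ, z = sin φ).
The central angle between the endpoints is δ = arccos(p₁·p₂) ≈ 0.838 rad (48.0°). The total great-circle distance is δ·R ≈ 0.838 × 6371 ≈ 5341 km, so the target fraction is f = 1000/5341 ≈ 0.187.
Interpolate at f ≈ 0.187 with slerp weights a = sin((1−f)δ)/sin δ ≈ 0.847, b = sin(fδ)/sin δ ≈ 0.210.
p = a·p₁ + b·p₂ ≈ (-0.304, 0.793, 0.527); φ = arcsin(p_z) ≈ 31.83°, λ = atan2(p_y, p_x) ≈ 110.97°.

≈ lat 32°, lon 111°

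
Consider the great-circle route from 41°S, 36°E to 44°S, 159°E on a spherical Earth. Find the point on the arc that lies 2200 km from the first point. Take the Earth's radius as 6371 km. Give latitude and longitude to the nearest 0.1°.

≈ 55.0°S, 57.2°E

The haversine formula gives a central angle δ ≈ 1.410 rad (80.8°) between the endpoints. The total great-circle distance is δ·R ≈ 1.410 × 6371 ≈ 8983 km, so the target fraction is f = 2200/8983 ≈ 0.245.
Interpolate at f ≈ 0.245 with slerp weights a = sin((1−f)δ)/sin δ ≈ 0.886, b = sin(fδ)/sin δ ≈ 0.343.
p = a·p₁ + b·p₂ ≈ (0.311, 0.481, -0.820); φ = arcsin(p_z) ≈ -55.04°, λ = atan2(p_y, p_x) ≈ 57.16°.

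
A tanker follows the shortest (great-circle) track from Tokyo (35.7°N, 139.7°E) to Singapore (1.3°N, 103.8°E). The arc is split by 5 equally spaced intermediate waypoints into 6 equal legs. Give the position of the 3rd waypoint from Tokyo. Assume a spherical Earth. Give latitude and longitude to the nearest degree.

Convert each endpoint to a unit vector on the sphere (x = cos φ cos λ, y = cos φ sin λ, z = sin φ).
The central angle between the endpoints is δ = arccos(p₁·p₂) ≈ 0.835 rad (47.9°).
Interpolate at f = 3/6 with slerp weights a = sin((1−f)δ)/sin δ ≈ 0.547, b = sin(fδ)/sin δ ≈ 0.547.
p = a·p₁ + b·p₂ ≈ (-0.469, 0.818, 0.332); φ = arcsin(p_z) ≈ 19.37°, λ = atan2(p_y, p_x) ≈ 119.83°.

≈ 19°N, 120°E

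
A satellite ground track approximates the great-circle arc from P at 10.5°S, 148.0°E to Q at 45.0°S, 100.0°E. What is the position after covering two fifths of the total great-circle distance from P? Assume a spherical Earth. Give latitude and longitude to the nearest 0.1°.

The haversine formula gives a central angle δ ≈ 0.935 rad (53.6°) between the endpoints.
Interpolate at f = 2/5 with slerp weights a = sin((1−f)δ)/sin δ ≈ 0.661, b = sin(fδ)/sin δ ≈ 0.454.
p = a·p₁ + b·p₂ ≈ (-0.607, 0.661, -0.442); φ = arcsin(p_z) ≈ -26.20°, λ = atan2(p_y, p_x) ≈ 132.58°.

≈ 26.2°S, 132.6°E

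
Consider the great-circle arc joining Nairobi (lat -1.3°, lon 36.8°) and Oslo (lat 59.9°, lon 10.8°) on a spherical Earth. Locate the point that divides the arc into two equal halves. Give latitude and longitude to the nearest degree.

≈ lat 30°, lon 28°

Convert each endpoint to a unit vector on the sphere (x = cos φ cos λ, y = cos φ sin λ, z = sin φ).
The central angle between the endpoints is δ = arccos(p₁·p₂) ≈ 1.125 rad (64.5°).
Interpolate at f = 1/2 with slerp weights a = sin((1−f)δ)/sin δ ≈ 0.591, b = sin(fδ)/sin δ ≈ 0.591.
p = a·p₁ + b·p₂ ≈ (0.764, 0.410, 0.498); φ = arcsin(p_z) ≈ 29.87°, λ = atan2(p_y, p_x) ≈ 28.18°.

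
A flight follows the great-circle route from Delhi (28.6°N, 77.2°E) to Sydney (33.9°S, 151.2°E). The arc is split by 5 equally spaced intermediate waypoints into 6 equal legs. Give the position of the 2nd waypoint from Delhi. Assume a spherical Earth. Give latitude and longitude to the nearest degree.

≈ 8°N, 102°E

Write both endpoints as unit vectors p₁, p₂ with components (cos φ cos λ, cos φ sin λ, sin φ).
The central angle between the endpoints is δ = arccos(p₁·p₂) ≈ 1.637 rad (93.8°).
Interpolate at f = 2/6 with slerp weights a = sin((1−f)δ)/sin δ ≈ 0.889, b = sin(fδ)/sin δ ≈ 0.520.
p = a·p₁ + b·p₂ ≈ (-0.205, 0.969, 0.136); φ = arcsin(p_z) ≈ 7.79°, λ = atan2(p_y, p_x) ≈ 101.96°.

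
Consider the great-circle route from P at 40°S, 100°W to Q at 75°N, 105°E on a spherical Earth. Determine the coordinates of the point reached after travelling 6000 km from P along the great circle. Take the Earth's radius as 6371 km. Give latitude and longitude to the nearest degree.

The haversine formula gives a central angle δ ≈ 2.499 rad (143.2°) between the endpoints. The total great-circle distance is δ·R ≈ 2.499 × 6371 ≈ 15921 km, so the target fraction is f = 6000/15921 ≈ 0.377.
Interpolate at f ≈ 0.377 with slerp weights a = sin((1−f)δ)/sin δ ≈ 1.669, b = sin(fδ)/sin δ ≈ 1.349.
p = a·p₁ + b·p₂ ≈ (-0.312, -0.921, 0.231); φ = arcsin(p_z) ≈ 13.35°, λ = atan2(p_y, p_x) ≈ -108.73°.

≈ 13°N, 109°W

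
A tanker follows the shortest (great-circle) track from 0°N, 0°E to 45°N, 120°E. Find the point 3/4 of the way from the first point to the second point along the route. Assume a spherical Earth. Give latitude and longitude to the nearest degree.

≈ 49°N, 79°E

From cos δ = sin φ₁ sin φ₂ + cos φ₁ cos φ₂ cos Δλ, the central angle is δ ≈ 1.932 rad (110.7°).
Interpolate at f = 3/4 with slerp weights a = sin((1−f)δ)/sin δ ≈ 0.497, b = sin(fδ)/sin δ ≈ 1.061.
p = a·p₁ + b·p₂ ≈ (0.121, 0.650, 0.750); φ = arcsin(p_z) ≈ 48.62°, λ = atan2(p_y, p_x) ≈ 79.42°.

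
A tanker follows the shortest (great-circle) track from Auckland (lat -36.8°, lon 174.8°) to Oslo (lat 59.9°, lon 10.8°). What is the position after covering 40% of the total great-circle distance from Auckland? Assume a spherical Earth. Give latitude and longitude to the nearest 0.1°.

≈ lat 22.7°, lon 156.8°

Convert each endpoint to a unit vector on the sphere (x = cos φ cos λ, y = cos φ sin λ, z = sin φ).
The central angle between the endpoints is δ = arccos(p₁·p₂) ≈ 2.700 rad (154.7°).
Interpolate at f = 0.40 with slerp weights a = sin((1−f)δ)/sin δ ≈ 2.339, b = sin(fδ)/sin δ ≈ 2.066.
p = a·p₁ + b·p₂ ≈ (-0.848, 0.364, 0.386); φ = arcsin(p_z) ≈ 22.71°, λ = atan2(p_y, p_x) ≈ 156.77°.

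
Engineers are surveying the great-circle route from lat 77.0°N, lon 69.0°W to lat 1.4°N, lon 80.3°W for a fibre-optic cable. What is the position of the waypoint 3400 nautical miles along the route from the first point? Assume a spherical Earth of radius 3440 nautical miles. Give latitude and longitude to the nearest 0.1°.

Write both endpoints as unit vectors p₁, p₂ with components (cos φ cos λ, cos φ sin λ, sin φ).
The central angle between the endpoints is δ = arccos(p₁·p₂) ≈ 1.324 rad (75.9°). The total great-circle distance is δ·R ≈ 1.324 × 3440 ≈ 4554 nmi, so the target fraction is f = 3400/4554 ≈ 0.747.
Interpolate at f ≈ 0.747 with slerp weights a = sin((1−f)δ)/sin δ ≈ 0.340, b = sin(fδ)/sin δ ≈ 0.861.
p = a·p₁ + b·p₂ ≈ (0.172, -0.920, 0.352); φ = arcsin(p_z) ≈ 20.61°, λ = atan2(p_y, p_x) ≈ -79.38°.

≈ lat 20.6°N, lon 79.4°W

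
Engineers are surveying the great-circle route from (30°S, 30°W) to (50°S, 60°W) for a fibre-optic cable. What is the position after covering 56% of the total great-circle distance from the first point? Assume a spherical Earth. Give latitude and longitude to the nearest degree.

≈ (42°S, 45°W)

Write both endpoints as unit vectors p₁, p₂ with components (cos φ cos λ, cos φ sin λ, sin φ).
The central angle between the endpoints is δ = arccos(p₁·p₂) ≈ 0.525 rad (30.1°).
Interpolate at f = 0.56 with slerp weights a = sin((1−f)δ)/sin δ ≈ 0.457, b = sin(fδ)/sin δ ≈ 0.578.
p = a·p₁ + b·p₂ ≈ (0.528, -0.520, -0.671); φ = arcsin(p_z) ≈ -42.17°, λ = atan2(p_y, p_x) ≈ -44.52°.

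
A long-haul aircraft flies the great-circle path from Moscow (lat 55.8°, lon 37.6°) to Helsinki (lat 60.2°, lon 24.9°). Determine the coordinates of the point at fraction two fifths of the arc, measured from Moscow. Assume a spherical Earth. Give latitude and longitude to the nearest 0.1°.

Write both endpoints as unit vectors p₁, p₂ with components (cos φ cos λ, cos φ sin λ, sin φ).
The central angle between the endpoints is δ = arccos(p₁·p₂) ≈ 0.140 rad (8.0°).
Interpolate at f = 2/5 with slerp weights a = sin((1−f)δ)/sin δ ≈ 0.601, b = sin(fδ)/sin δ ≈ 0.401.
p = a·p₁ + b·p₂ ≈ (0.449, 0.290, 0.845); φ = arcsin(p_z) ≈ 57.71°, λ = atan2(p_y, p_x) ≈ 32.89°.

≈ lat 57.7°, lon 32.9°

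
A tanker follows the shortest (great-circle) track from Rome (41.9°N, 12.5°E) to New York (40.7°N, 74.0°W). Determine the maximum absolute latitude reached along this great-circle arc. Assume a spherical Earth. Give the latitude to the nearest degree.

≈ 50°N

The great circle lies in the plane with unit normal n̂ = (p₁ × p₂)/|p₁ × p₂|.
Here n̂_z ≈ -0.638; the vertex latitude is φ_max = arccos|n̂_z| ≈ 50.4°.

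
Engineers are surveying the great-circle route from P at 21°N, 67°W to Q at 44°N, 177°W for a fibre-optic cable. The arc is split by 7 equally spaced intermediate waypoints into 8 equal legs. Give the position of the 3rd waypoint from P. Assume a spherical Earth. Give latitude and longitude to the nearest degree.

From cos δ = sin φ₁ sin φ₂ + cos φ₁ cos φ₂ cos Δλ, the central angle is δ ≈ 1.552 rad (88.9°).
Interpolate at f = 3/8 with slerp weights a = sin((1−f)δ)/sin δ ≈ 0.825, b = sin(fδ)/sin δ ≈ 0.550.
p = a·p₁ + b·p₂ ≈ (-0.094, -0.730, 0.677); φ = arcsin(p_z) ≈ 42.64°, λ = atan2(p_y, p_x) ≈ -97.34°.

≈ 43°N, 97°W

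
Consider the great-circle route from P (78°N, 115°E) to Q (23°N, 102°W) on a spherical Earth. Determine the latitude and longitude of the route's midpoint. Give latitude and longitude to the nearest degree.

≈ (61°N, 111°W)

The haversine formula gives a central angle δ ≈ 1.339 rad (76.7°) between the endpoints.
Interpolate at f = 1/2 with slerp weights a = sin((1−f)δ)/sin δ ≈ 0.638, b = sin(fδ)/sin δ ≈ 0.638.
p = a·p₁ + b·p₂ ≈ (-0.178, -0.454, 0.873); φ = arcsin(p_z) ≈ 60.81°, λ = atan2(p_y, p_x) ≈ -111.42°.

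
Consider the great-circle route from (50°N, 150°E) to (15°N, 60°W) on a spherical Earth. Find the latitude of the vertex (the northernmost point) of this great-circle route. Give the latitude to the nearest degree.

The great circle lies in the plane with unit normal n̂ = (p₁ × p₂)/|p₁ × p₂|.
Here n̂_z ≈ +0.330; the vertex latitude is φ_max = arccos|n̂_z| ≈ 70.7°.

≈ 71°N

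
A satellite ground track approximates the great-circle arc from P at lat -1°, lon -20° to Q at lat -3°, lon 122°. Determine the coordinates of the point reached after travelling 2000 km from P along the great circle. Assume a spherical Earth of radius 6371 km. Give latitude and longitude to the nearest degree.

The haversine formula gives a central angle δ ≈ 2.475 rad (141.8°) between the endpoints. The total great-circle distance is δ·R ≈ 2.475 × 6371 ≈ 15768 km, so the target fraction is f = 2000/15768 ≈ 0.127.
Interpolate at f ≈ 0.127 with slerp weights a = sin((1−f)δ)/sin δ ≈ 1.344, b = sin(fδ)/sin δ ≈ 0.499.
p = a·p₁ + b·p₂ ≈ (0.998, -0.037, -0.050); φ = arcsin(p_z) ≈ -2.84°, λ = atan2(p_y, p_x) ≈ -2.10°.

≈ lat -3°, lon -2°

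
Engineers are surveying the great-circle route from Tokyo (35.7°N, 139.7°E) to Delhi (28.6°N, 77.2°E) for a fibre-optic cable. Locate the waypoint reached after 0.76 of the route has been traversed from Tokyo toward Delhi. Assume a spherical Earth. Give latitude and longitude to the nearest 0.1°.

≈ 33.2°N, 90.9°E

Convert each endpoint to a unit vector on the sphere (x = cos φ cos λ, y = cos φ sin λ, z = sin φ).
The central angle between the endpoints is δ = arccos(p₁·p₂) ≈ 0.917 rad (52.5°).
Interpolate at f = 0.76 with slerp weights a = sin((1−f)δ)/sin δ ≈ 0.275, b = sin(fδ)/sin δ ≈ 0.809.
p = a·p₁ + b·p₂ ≈ (-0.013, 0.837, 0.548); φ = arcsin(p_z) ≈ 33.20°, λ = atan2(p_y, p_x) ≈ 90.89°.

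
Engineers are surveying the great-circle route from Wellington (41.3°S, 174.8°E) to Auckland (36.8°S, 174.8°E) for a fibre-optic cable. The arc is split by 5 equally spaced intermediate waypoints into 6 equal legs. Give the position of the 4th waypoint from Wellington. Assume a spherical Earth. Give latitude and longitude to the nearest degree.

≈ (38°S, 175°E)

Convert each endpoint to a unit vector on the sphere (x = cos φ cos λ, y = cos φ sin λ, z = sin φ).
The central angle between the endpoints is δ = arccos(p₁·p₂) ≈ 0.079 rad (4.5°).
Interpolate at f = 4/6 with slerp weights a = sin((1−f)δ)/sin δ ≈ 0.334, b = sin(fδ)/sin δ ≈ 0.667.
p = a·p₁ + b·p₂ ≈ (-0.782, 0.071, -0.620); φ = arcsin(p_z) ≈ -38.30°, λ = atan2(p_y, p_x) ≈ 174.80°.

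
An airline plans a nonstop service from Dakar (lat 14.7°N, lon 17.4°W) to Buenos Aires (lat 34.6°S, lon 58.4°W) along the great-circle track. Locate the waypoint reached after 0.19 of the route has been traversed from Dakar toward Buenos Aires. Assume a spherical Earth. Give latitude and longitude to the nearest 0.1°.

≈ lat 5.1°N, lon 24.6°W

Convert each endpoint to a unit vector on the sphere (x = cos φ cos λ, y = cos φ sin λ, z = sin φ).
The central angle between the endpoints is δ = arccos(p₁·p₂) ≈ 1.096 rad (62.8°).
Interpolate at f = 0.19 with slerp weights a = sin((1−f)δ)/sin δ ≈ 0.872, b = sin(fδ)/sin δ ≈ 0.232.
p = a·p₁ + b·p₂ ≈ (0.905, -0.415, 0.089); φ = arcsin(p_z) ≈ 5.12°, λ = atan2(p_y, p_x) ≈ -24.64°.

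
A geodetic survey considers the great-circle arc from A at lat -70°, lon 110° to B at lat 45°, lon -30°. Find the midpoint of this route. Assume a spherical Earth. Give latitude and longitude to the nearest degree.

≈ lat -25°, lon -4°

Write both endpoints as unit vectors p₁, p₂ with components (cos φ cos λ, cos φ sin λ, sin φ).
The central angle between the endpoints is δ = arccos(p₁·p₂) ≈ 2.586 rad (148.2°).
Interpolate at f = 1/2 with slerp weights a = sin((1−f)δ)/sin δ ≈ 1.824, b = sin(fδ)/sin δ ≈ 1.824.
p = a·p₁ + b·p₂ ≈ (0.904, -0.059, -0.424); φ = arcsin(p_z) ≈ -25.10°, λ = atan2(p_y, p_x) ≈ -3.71°.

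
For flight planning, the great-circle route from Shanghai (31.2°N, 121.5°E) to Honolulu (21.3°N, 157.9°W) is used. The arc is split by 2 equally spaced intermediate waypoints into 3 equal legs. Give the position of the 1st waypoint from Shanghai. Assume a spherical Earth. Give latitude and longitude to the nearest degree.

Convert each endpoint to a unit vector on the sphere (x = cos φ cos λ, y = cos φ sin λ, z = sin φ).
The central angle between the endpoints is δ = arccos(p₁·p₂) ≈ 1.247 rad (71.4°).
Interpolate at f = 1/3 with slerp weights a = sin((1−f)δ)/sin δ ≈ 0.779, b = sin(fδ)/sin δ ≈ 0.426.
p = a·p₁ + b·p₂ ≈ (-0.716, 0.419, 0.558); φ = arcsin(p_z) ≈ 33.95°, λ = atan2(p_y, p_x) ≈ 149.66°.

≈ 34°N, 150°E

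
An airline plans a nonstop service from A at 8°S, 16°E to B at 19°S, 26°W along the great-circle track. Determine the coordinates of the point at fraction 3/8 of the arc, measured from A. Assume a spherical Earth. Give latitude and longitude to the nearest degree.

The haversine formula gives a central angle δ ≈ 0.736 rad (42.2°) between the endpoints.
Interpolate at f = 3/8 with slerp weights a = sin((1−f)δ)/sin δ ≈ 0.661, b = sin(fδ)/sin δ ≈ 0.406.
p = a·p₁ + b·p₂ ≈ (0.974, 0.012, -0.224); φ = arcsin(p_z) ≈ -12.96°, λ = atan2(p_y, p_x) ≈ 0.72°.

≈ 13°S, 1°E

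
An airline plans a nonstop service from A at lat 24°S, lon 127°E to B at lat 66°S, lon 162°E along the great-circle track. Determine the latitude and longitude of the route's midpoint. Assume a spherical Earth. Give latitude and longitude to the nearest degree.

≈ lat 46°S, lon 138°E

Write both endpoints as unit vectors p₁, p₂ with components (cos φ cos λ, cos φ sin λ, sin φ).
The central angle between the endpoints is δ = arccos(p₁·p₂) ≈ 0.829 rad (47.5°).
Interpolate at f = 1/2 with slerp weights a = sin((1−f)δ)/sin δ ≈ 0.546, b = sin(fδ)/sin δ ≈ 0.546.
p = a·p₁ + b·p₂ ≈ (-0.512, 0.467, -0.721); φ = arcsin(p_z) ≈ -46.15°, λ = atan2(p_y, p_x) ≈ 137.60°.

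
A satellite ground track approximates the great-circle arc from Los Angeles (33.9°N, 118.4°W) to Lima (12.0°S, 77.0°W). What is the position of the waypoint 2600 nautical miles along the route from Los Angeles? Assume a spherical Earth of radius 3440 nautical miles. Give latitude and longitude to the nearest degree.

≈ (1°N, 88°W)

The haversine formula gives a central angle δ ≈ 1.055 rad (60.5°) between the endpoints. The total great-circle distance is δ·R ≈ 1.055 × 3440 ≈ 3630 nmi, so the target fraction is f = 2600/3630 ≈ 0.716.
Interpolate at f ≈ 0.716 with slerp weights a = sin((1−f)δ)/sin δ ≈ 0.339, b = sin(fδ)/sin δ ≈ 0.788.
p = a·p₁ + b·p₂ ≈ (0.040, -0.999, 0.025); φ = arcsin(p_z) ≈ 1.44°, λ = atan2(p_y, p_x) ≈ -87.73°.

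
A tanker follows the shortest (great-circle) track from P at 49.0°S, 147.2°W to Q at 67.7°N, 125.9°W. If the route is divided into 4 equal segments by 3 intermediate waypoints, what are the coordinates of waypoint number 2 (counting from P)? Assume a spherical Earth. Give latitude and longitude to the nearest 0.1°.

≈ 9.5°N, 139.4°W

Convert each endpoint to a unit vector on the sphere (x = cos φ cos λ, y = cos φ sin λ, z = sin φ).
The central angle between the endpoints is δ = arccos(p₁·p₂) ≈ 2.056 rad (117.8°).
Interpolate at f = 2/4 with slerp weights a = sin((1−f)δ)/sin δ ≈ 0.968, b = sin(fδ)/sin δ ≈ 0.968.
p = a·p₁ + b·p₂ ≈ (-0.749, -0.642, 0.165); φ = arcsin(p_z) ≈ 9.50°, λ = atan2(p_y, p_x) ≈ -139.43°.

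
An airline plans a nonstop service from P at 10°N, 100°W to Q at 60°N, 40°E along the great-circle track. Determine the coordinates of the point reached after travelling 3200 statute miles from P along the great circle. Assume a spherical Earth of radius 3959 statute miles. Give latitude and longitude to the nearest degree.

≈ 52°N, 77°W

Write both endpoints as unit vectors p₁, p₂ with components (cos φ cos λ, cos φ sin λ, sin φ).
The central angle between the endpoints is δ = arccos(p₁·p₂) ≈ 1.800 rad (103.1°). The total great-circle distance is δ·R ≈ 1.800 × 3959 ≈ 7125 mi, so the target fraction is f = 3200/7125 ≈ 0.449.
Interpolate at f ≈ 0.449 with slerp weights a = sin((1−f)δ)/sin δ ≈ 0.859, b = sin(fδ)/sin δ ≈ 0.742.
p = a·p₁ + b·p₂ ≈ (0.137, -0.595, 0.792); φ = arcsin(p_z) ≈ 52.39°, λ = atan2(p_y, p_x) ≈ -76.98°.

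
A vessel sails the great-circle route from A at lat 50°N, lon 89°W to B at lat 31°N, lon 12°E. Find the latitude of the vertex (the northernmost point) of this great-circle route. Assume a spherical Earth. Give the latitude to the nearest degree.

≈ 56°N

The great circle lies in the plane with unit normal n̂ = (p₁ × p₂)/|p₁ × p₂|.
Here n̂_z ≈ +0.565; the vertex latitude is φ_max = arccos|n̂_z| ≈ 55.6°.
Check via Clairaut: cos φ_max = |cos φ₁| · sin C = cos(50.0°)·sin(61.5°) ≈ 0.565, again giving ≈ 55.6°.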